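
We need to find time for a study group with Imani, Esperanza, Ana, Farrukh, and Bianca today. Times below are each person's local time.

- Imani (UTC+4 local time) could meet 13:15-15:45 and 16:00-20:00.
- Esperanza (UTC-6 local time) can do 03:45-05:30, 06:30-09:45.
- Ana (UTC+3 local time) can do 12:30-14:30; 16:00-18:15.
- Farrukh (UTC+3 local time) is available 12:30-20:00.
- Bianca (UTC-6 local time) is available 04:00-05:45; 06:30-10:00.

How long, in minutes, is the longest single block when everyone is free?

135

Imani in UTC: 09:15-11:45, 12:00-16:00 (subtract 4h to convert from UTC+4).
Esperanza in UTC: 09:45-11:30, 12:30-15:45 (add 6h to convert from UTC-6).
Ana in UTC: 09:30-11:30, 13:00-15:15 (subtract 3h to convert from UTC+3).
Farrukh in UTC: 09:30-17:00 (subtract 3h to convert from UTC+3).
Bianca in UTC: 10:00-11:45, 12:30-16:00 (add 6h to convert from UTC-6).
Imani ∩ Esperanza: 09:45-11:30, 12:30-15:45.
Imani ∩ Esperanza ∩ Ana: 09:45-11:30, 13:00-15:15.
Imani ∩ Esperanza ∩ Ana ∩ Farrukh: 09:45-11:30, 13:00-15:15.
Imani ∩ Esperanza ∩ Ana ∩ Farrukh ∩ Bianca: 10:00-11:30, 13:00-15:15.
Those are the intersection windows.
The longest is 13:00-15:15 at 135 minutes.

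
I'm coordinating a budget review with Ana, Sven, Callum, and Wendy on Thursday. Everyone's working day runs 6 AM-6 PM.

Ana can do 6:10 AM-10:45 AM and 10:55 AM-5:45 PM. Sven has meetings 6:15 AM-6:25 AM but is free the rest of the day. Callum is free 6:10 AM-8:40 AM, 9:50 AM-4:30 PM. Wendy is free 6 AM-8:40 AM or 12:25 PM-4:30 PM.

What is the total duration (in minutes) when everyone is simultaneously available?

385

Ana free: 06:10-10:45, 10:55-17:45.
Sven free: 06:00-06:15, 06:25-18:00 (invert busy blocks within the working day).
Callum free: 06:10-08:40, 09:50-16:30.
Wendy free: 06:00-08:40, 12:25-16:30.
Ana ∩ Sven: 06:10-06:15, 06:25-10:45, 10:55-17:45.
Ana ∩ Sven ∩ Callum: 06:10-06:15, 06:25-08:40, 09:50-10:45, 10:55-16:30.
Ana ∩ Sven ∩ Callum ∩ Wendy: 06:10-06:15, 06:25-08:40, 12:25-16:30.
Summing the common windows: 5 + 135 + 245 = 385 minutes.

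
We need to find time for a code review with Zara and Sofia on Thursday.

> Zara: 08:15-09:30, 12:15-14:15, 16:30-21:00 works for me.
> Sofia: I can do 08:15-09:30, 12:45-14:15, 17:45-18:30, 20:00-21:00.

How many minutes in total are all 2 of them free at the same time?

Zara ∩ Sofia: 08:15-09:30, 12:45-14:15, 17:45-18:30, 20:00-21:00.
Summing the common windows: 75 + 90 + 45 + 60 = 270 minutes.

270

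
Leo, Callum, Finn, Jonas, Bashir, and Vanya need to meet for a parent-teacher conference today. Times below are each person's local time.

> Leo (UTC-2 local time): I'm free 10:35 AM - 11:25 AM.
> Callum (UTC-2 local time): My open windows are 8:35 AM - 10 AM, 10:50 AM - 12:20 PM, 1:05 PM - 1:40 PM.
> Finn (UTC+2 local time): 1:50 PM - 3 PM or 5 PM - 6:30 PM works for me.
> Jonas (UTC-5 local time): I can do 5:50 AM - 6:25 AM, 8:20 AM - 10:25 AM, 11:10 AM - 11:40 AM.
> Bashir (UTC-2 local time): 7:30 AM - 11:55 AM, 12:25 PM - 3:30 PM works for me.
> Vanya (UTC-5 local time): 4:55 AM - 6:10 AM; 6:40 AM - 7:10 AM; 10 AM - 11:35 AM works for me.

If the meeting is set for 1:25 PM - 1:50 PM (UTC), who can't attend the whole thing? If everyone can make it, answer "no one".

Finn, Leo, Vanya

Leo in UTC: 12:35-13:25 (add 2h to convert from UTC-2).
Callum in UTC: 10:35-12:00, 12:50-14:20, 15:05-15:40 (add 2h to convert from UTC-2).
Finn in UTC: 11:50-13:00, 15:00-16:30 (subtract 2h to convert from UTC+2).
Jonas in UTC: 10:50-11:25, 13:20-15:25, 16:10-16:40 (add 5h to convert from UTC-5).
Bashir in UTC: 09:30-13:55, 14:25-17:30 (add 2h to convert from UTC-2).
Vanya in UTC: 09:55-11:10, 11:40-12:10, 15:00-16:35 (add 5h to convert from UTC-5).
Leo: not fully free for 13:25-13:50. Callum: free for 13:25-13:50. Finn: not fully free for 13:25-13:50. Jonas: free for 13:25-13:50. Bashir: free for 13:25-13:50. Vanya: not fully free for 13:25-13:50.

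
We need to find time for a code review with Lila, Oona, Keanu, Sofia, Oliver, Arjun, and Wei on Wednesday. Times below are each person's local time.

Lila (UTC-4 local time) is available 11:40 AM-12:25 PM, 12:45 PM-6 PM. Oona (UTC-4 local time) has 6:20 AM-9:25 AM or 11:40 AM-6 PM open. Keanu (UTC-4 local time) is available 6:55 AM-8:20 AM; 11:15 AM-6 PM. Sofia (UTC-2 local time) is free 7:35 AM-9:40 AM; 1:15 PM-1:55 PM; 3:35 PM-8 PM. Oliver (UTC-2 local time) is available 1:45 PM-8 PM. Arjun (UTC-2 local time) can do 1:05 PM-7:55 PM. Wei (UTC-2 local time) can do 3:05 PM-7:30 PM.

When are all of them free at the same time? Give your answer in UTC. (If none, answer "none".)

17:35-21:30

Lila in UTC: 15:40-16:25, 16:45-22:00 (add 4h to convert from UTC-4).
Oona in UTC: 10:20-13:25, 15:40-22:00 (add 4h to convert from UTC-4).
Keanu in UTC: 10:55-12:20, 15:15-22:00 (add 4h to convert from UTC-4).
Sofia in UTC: 09:35-11:40, 15:15-15:55, 17:35-22:00 (add 2h to convert from UTC-2).
Oliver in UTC: 15:45-22:00 (add 2h to convert from UTC-2).
Arjun in UTC: 15:05-21:55 (add 2h to convert from UTC-2).
Wei in UTC: 17:05-21:30 (add 2h to convert from UTC-2).
Lila ∩ Oona: 15:40-16:25, 16:45-22:00.
Lila ∩ Oona ∩ Keanu: 15:40-16:25, 16:45-22:00.
Lila ∩ Oona ∩ Keanu ∩ Sofia: 15:40-15:55, 17:35-22:00.
Lila ∩ Oona ∩ Keanu ∩ Sofia ∩ Oliver: 15:45-15:55, 17:35-22:00.
Lila ∩ Oona ∩ Keanu ∩ Sofia ∩ Oliver ∩ Arjun: 15:45-15:55, 17:35-21:55.
Lila ∩ Oona ∩ Keanu ∩ Sofia ∩ Oliver ∩ Arjun ∩ Wei: 17:35-21:30.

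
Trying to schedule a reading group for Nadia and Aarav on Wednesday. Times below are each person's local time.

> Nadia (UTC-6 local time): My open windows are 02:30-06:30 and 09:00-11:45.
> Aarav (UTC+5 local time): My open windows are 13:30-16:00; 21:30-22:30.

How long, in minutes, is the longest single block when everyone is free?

150

Nadia in UTC: 08:30-12:30, 15:00-17:45 (add 6h to convert from UTC-6).
Aarav in UTC: 08:30-11:00, 16:30-17:30 (subtract 5h to convert from UTC+5).
Nadia ∩ Aarav: 08:30-11:00, 16:30-17:30.
The longest is 08:30-11:00 at 150 minutes.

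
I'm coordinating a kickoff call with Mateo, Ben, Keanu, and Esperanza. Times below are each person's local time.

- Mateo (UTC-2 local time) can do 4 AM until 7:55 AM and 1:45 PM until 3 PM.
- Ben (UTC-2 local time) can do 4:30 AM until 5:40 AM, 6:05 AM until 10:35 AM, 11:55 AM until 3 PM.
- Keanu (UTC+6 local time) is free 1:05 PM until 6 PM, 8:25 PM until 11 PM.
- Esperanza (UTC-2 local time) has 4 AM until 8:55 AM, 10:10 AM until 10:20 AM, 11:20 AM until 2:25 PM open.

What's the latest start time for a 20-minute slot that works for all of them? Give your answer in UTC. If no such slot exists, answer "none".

Mateo in UTC: 06:00-09:55, 15:45-17:00 (add 2h to convert from UTC-2).
Ben in UTC: 06:30-07:40, 08:05-12:35, 13:55-17:00 (add 2h to convert from UTC-2).
Keanu in UTC: 07:05-12:00, 14:25-17:00 (subtract 6h to convert from UTC+6).
Esperanza in UTC: 06:00-10:55, 12:10-12:20, 13:20-16:25 (add 2h to convert from UTC-2).
Mateo ∩ Ben: 06:30-07:40, 08:05-09:55, 15:45-17:00.
Mateo ∩ Ben ∩ Keanu: 07:05-07:40, 08:05-09:55, 15:45-17:00.
Mateo ∩ Ben ∩ Keanu ∩ Esperanza: 07:05-07:40, 08:05-09:55, 15:45-16:25.
Those are the intersection windows.
The last common window of at least 20 minutes is 15:45-16:25; a 20-minute meeting can start as late as 16:05 and still end by 16:25.

16:05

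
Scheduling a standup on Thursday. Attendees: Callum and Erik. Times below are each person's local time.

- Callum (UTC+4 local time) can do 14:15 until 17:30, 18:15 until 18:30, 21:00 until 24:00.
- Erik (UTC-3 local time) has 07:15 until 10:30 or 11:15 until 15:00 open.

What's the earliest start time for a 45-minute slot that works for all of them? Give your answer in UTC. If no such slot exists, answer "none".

10:15

Callum in UTC: 10:15-13:30, 14:15-14:30, 17:00-20:00 (subtract 4h to convert from UTC+4).
Erik in UTC: 10:15-13:30, 14:15-18:00 (add 3h to convert from UTC-3).
Callum ∩ Erik: 10:15-13:30, 14:15-14:30, 17:00-18:00.
Those are the intersection windows.
The first common window of at least 45 minutes is 10:15-13:30, so the earliest start is 10:15.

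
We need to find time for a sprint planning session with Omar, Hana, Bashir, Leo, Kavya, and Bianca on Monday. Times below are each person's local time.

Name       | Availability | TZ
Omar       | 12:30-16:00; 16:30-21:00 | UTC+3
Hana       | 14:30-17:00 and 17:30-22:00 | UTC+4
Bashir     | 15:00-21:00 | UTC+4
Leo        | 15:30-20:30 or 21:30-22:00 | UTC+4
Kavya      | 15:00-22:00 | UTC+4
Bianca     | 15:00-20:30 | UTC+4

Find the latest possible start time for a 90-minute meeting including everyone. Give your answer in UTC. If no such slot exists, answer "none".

15:00

Omar in UTC: 09:30-13:00, 13:30-18:00 (subtract 3h to convert from UTC+3).
Hana in UTC: 10:30-13:00, 13:30-18:00 (subtract 4h to convert from UTC+4).
Bashir in UTC: 11:00-17:00 (subtract 4h to convert from UTC+4).
Leo in UTC: 11:30-16:30, 17:30-18:00 (subtract 4h to convert from UTC+4).
Kavya in UTC: 11:00-18:00 (subtract 4h to convert from UTC+4).
Bianca in UTC: 11:00-16:30 (subtract 4h to convert from UTC+4).
Omar ∩ Hana: 10:30-13:00, 13:30-18:00.
Omar ∩ Hana ∩ Bashir: 11:00-13:00, 13:30-17:00.
Omar ∩ Hana ∩ Bashir ∩ Leo: 11:30-13:00, 13:30-16:30.
Omar ∩ Hana ∩ Bashir ∩ Leo ∩ Kavya: 11:30-13:00, 13:30-16:30.
Omar ∩ Hana ∩ Bashir ∩ Leo ∩ Kavya ∩ Bianca: 11:30-13:00, 13:30-16:30.
Those are the intersection windows.
The last common window of at least 90 minutes is 13:30-16:30; a 90-minute meeting can start as late as 15:00 and still end by 16:30.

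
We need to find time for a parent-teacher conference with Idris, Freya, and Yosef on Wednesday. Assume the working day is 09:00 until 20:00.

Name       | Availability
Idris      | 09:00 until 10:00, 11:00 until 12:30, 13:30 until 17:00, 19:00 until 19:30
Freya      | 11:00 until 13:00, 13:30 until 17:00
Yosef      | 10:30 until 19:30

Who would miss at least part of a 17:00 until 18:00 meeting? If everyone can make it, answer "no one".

Freya, Idris

Idris: not fully free for 17:00-18:00. Freya: not fully free for 17:00-18:00. Yosef: free for 17:00-18:00.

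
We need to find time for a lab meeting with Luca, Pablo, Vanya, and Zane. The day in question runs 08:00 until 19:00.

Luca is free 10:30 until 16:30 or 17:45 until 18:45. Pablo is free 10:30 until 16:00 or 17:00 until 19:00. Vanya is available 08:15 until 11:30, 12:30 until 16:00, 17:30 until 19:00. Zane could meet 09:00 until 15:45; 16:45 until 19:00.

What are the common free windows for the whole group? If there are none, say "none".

10:30-11:30, 12:30-15:45, 17:45-18:45

Luca ∩ Pablo: 10:30-16:00, 17:45-18:45.
Luca ∩ Pablo ∩ Vanya: 10:30-11:30, 12:30-16:00, 17:45-18:45.
Luca ∩ Pablo ∩ Vanya ∩ Zane: 10:30-11:30, 12:30-15:45, 17:45-18:45.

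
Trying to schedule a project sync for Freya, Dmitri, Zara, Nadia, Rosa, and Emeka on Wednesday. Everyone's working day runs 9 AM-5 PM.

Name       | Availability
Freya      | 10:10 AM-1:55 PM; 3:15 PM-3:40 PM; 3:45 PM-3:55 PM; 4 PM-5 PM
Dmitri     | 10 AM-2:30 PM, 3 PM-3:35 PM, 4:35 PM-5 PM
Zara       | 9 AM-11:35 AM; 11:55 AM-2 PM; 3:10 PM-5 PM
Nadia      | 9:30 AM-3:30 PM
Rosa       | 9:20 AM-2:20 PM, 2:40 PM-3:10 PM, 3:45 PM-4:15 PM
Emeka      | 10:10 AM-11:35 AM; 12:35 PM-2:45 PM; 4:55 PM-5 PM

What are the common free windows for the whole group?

10:10-11:35, 12:35-13:55

Freya ∩ Dmitri: 10:10-13:55, 15:15-15:35, 16:35-17:00.
Freya ∩ Dmitri ∩ Zara: 10:10-11:35, 11:55-13:55, 15:15-15:35, 16:35-17:00.
Freya ∩ Dmitri ∩ Zara ∩ Nadia: 10:10-11:35, 11:55-13:55, 15:15-15:30.
Freya ∩ Dmitri ∩ Zara ∩ Nadia ∩ Rosa: 10:10-11:35, 11:55-13:55.
Freya ∩ Dmitri ∩ Zara ∩ Nadia ∩ Rosa ∩ Emeka: 10:10-11:35, 12:35-13:55.
So the common availability across everyone is 10:10-11:35, 12:35-13:55.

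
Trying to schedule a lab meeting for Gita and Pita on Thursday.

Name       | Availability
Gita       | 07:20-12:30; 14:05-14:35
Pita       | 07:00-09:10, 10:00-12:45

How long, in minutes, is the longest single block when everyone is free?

150

Gita ∩ Pita: 07:20-09:10, 10:00-12:30.
The longest is 10:00-12:30 at 150 minutes.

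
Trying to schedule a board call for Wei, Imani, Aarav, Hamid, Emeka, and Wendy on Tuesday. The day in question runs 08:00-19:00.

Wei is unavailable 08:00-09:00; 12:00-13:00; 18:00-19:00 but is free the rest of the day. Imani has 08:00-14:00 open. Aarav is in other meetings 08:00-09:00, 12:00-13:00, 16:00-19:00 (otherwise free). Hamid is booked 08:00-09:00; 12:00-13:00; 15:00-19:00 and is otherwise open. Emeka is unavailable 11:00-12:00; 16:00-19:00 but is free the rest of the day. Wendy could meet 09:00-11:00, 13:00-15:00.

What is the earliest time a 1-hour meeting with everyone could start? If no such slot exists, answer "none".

09:00

Wei free: 09:00-12:00, 13:00-18:00 (invert busy blocks within the working day).
Imani free: 08:00-14:00.
Aarav free: 09:00-12:00, 13:00-16:00 (invert busy blocks within the working day).
Hamid free: 09:00-12:00, 13:00-15:00 (invert busy blocks within the working day).
Emeka free: 08:00-11:00, 12:00-16:00 (invert busy blocks within the working day).
Wendy free: 09:00-11:00, 13:00-15:00.
Wei ∩ Imani: 09:00-12:00, 13:00-14:00.
Wei ∩ Imani ∩ Aarav: 09:00-12:00, 13:00-14:00.
Wei ∩ Imani ∩ Aarav ∩ Hamid: 09:00-12:00, 13:00-14:00.
Wei ∩ Imani ∩ Aarav ∩ Hamid ∩ Emeka: 09:00-11:00, 13:00-14:00.
Wei ∩ Imani ∩ Aarav ∩ Hamid ∩ Emeka ∩ Wendy: 09:00-11:00, 13:00-14:00.
The first common window of at least 60 minutes is 09:00-11:00, so the earliest start is 09:00.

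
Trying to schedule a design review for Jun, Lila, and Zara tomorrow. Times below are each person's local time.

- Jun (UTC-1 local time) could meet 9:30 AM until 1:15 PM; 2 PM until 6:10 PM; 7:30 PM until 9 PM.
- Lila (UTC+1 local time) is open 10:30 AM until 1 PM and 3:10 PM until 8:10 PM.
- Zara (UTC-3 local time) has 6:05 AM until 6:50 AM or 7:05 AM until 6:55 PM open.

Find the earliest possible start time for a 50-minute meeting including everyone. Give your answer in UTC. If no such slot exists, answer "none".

10:30

Jun in UTC: 10:30-14:15, 15:00-19:10, 20:30-22:00 (add 1h to convert from UTC-1).
Lila in UTC: 09:30-12:00, 14:10-19:10 (subtract 1h to convert from UTC+1).
Zara in UTC: 09:05-09:50, 10:05-21:55 (add 3h to convert from UTC-3).
Jun ∩ Lila: 10:30-12:00, 14:10-14:15, 15:00-19:10.
Jun ∩ Lila ∩ Zara: 10:30-12:00, 14:10-14:15, 15:00-19:10.
So the common availability across everyone is 10:30-12:00, 14:10-14:15, 15:00-19:10.
The first common window of at least 50 minutes is 10:30-12:00, so the earliest start is 10:30.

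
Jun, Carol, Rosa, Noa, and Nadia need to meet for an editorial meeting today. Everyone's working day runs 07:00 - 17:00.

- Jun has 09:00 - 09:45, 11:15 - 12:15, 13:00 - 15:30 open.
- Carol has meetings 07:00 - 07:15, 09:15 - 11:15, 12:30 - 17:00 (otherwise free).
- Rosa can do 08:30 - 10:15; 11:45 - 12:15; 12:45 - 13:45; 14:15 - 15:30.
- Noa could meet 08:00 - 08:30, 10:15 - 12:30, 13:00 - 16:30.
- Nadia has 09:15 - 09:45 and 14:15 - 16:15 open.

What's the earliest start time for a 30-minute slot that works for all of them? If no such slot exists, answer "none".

none

Jun free: 09:00-09:45, 11:15-12:15, 13:00-15:30.
Carol free: 07:15-09:15, 11:15-12:30 (invert busy blocks within the working day).
Rosa free: 08:30-10:15, 11:45-12:15, 12:45-13:45, 14:15-15:30.
Noa free: 08:00-08:30, 10:15-12:30, 13:00-16:30.
Nadia free: 09:15-09:45, 14:15-16:15.
Jun ∩ Carol: 09:00-09:15, 11:15-12:15.
Jun ∩ Carol ∩ Rosa: 09:00-09:15, 11:45-12:15.
Jun ∩ Carol ∩ Rosa ∩ Noa: 11:45-12:15.
Jun ∩ Carol ∩ Rosa ∩ Noa ∩ Nadia: ∅.
There is no time when everyone is free.
No common window is at least 30 minutes long.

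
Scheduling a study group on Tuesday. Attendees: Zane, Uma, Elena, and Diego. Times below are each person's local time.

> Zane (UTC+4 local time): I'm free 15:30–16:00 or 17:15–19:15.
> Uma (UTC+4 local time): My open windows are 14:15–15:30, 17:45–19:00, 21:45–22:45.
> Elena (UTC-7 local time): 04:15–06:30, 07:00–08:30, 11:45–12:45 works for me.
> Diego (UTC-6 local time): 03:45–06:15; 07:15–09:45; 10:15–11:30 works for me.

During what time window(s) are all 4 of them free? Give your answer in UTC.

Zane in UTC: 11:30-12:00, 13:15-15:15 (subtract 4h to convert from UTC+4).
Uma in UTC: 10:15-11:30, 13:45-15:00, 17:45-18:45 (subtract 4h to convert from UTC+4).
Elena in UTC: 11:15-13:30, 14:00-15:30, 18:45-19:45 (add 7h to convert from UTC-7).
Diego in UTC: 09:45-12:15, 13:15-15:45, 16:15-17:30 (add 6h to convert from UTC-6).
Zane ∩ Uma: 13:45-15:00.
Zane ∩ Uma ∩ Elena: 14:00-15:00.
Zane ∩ Uma ∩ Elena ∩ Diego: 14:00-15:00.

14:00-15:00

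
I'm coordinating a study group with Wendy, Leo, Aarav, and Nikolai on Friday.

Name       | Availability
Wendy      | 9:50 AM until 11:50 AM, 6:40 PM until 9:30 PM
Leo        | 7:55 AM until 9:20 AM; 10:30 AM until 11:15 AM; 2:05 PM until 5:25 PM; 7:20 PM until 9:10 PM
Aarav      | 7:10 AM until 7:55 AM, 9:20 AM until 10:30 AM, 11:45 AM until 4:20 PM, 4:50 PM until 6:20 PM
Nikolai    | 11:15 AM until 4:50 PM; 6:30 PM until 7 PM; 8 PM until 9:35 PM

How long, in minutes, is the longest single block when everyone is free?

Wendy ∩ Leo: 10:30-11:15, 19:20-21:10.
Wendy ∩ Leo ∩ Aarav: ∅.
Wendy ∩ Leo ∩ Aarav ∩ Nikolai: ∅.
There is no time when everyone is free.
No common window exists, so the longest block is 0 minutes.

0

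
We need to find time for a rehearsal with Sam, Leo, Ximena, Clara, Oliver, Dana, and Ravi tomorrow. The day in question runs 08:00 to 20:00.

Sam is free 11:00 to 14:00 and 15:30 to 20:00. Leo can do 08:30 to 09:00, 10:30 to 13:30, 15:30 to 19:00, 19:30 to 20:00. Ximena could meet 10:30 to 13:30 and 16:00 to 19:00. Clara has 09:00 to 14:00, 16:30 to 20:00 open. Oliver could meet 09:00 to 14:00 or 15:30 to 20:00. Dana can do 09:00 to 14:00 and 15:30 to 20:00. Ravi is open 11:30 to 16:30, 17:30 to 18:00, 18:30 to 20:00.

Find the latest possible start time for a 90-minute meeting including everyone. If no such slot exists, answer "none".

12:00

Sam ∩ Leo: 11:00-13:30, 15:30-19:00, 19:30-20:00.
Sam ∩ Leo ∩ Ximena: 11:00-13:30, 16:00-19:00.
Sam ∩ Leo ∩ Ximena ∩ Clara: 11:00-13:30, 16:30-19:00.
Sam ∩ Leo ∩ Ximena ∩ Clara ∩ Oliver: 11:00-13:30, 16:30-19:00.
Sam ∩ Leo ∩ Ximena ∩ Clara ∩ Oliver ∩ Dana: 11:00-13:30, 16:30-19:00.
Sam ∩ Leo ∩ Ximena ∩ Clara ∩ Oliver ∩ Dana ∩ Ravi: 11:30-13:30, 17:30-18:00, 18:30-19:00.
Those are the intersection windows.
The last common window of at least 90 minutes is 11:30-13:30; a 90-minute meeting can start as late as 12:00 and still end by 13:30.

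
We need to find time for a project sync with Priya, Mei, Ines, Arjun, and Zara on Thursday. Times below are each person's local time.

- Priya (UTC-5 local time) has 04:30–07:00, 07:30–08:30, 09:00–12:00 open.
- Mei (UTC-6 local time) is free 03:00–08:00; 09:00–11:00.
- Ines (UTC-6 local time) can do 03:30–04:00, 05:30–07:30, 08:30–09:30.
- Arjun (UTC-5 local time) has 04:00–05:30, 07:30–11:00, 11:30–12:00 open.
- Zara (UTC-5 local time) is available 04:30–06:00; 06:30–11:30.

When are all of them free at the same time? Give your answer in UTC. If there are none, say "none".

Priya in UTC: 09:30-12:00, 12:30-13:30, 14:00-17:00 (add 5h to convert from UTC-5).
Mei in UTC: 09:00-14:00, 15:00-17:00 (add 6h to convert from UTC-6).
Ines in UTC: 09:30-10:00, 11:30-13:30, 14:30-15:30 (add 6h to convert from UTC-6).
Arjun in UTC: 09:00-10:30, 12:30-16:00, 16:30-17:00 (add 5h to convert from UTC-5).
Zara in UTC: 09:30-11:00, 11:30-16:30 (add 5h to convert from UTC-5).
Priya ∩ Mei: 09:30-12:00, 12:30-13:30, 15:00-17:00.
Priya ∩ Mei ∩ Ines: 09:30-10:00, 11:30-12:00, 12:30-13:30, 15:00-15:30.
Priya ∩ Mei ∩ Ines ∩ Arjun: 09:30-10:00, 12:30-13:30, 15:00-15:30.
Priya ∩ Mei ∩ Ines ∩ Arjun ∩ Zara: 09:30-10:00, 12:30-13:30, 15:00-15:30.

09:30-10:00, 12:30-13:30, 15:00-15:30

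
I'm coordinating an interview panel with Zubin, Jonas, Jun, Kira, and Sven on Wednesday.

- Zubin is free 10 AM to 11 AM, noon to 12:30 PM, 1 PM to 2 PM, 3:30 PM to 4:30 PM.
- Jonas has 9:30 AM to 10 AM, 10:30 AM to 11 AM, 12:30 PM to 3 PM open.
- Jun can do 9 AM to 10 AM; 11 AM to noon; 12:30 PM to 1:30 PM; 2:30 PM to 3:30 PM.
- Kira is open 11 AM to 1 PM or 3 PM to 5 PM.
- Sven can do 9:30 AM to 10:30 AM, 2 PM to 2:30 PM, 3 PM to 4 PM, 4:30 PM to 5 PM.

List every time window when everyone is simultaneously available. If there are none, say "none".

Zubin ∩ Jonas: 10:30-11:00, 13:00-14:00.
Zubin ∩ Jonas ∩ Jun: 13:00-13:30.
Zubin ∩ Jonas ∩ Jun ∩ Kira: ∅.
Zubin ∩ Jonas ∩ Jun ∩ Kira ∩ Sven: ∅.
There is no time when everyone is free.

none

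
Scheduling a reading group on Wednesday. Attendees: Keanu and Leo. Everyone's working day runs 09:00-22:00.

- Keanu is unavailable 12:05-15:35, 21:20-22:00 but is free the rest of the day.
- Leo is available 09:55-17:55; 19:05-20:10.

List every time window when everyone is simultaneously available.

Keanu free: 09:00-12:05, 15:35-21:20 (invert busy blocks within the working day).
Leo free: 09:55-17:55, 19:05-20:10.
Keanu ∩ Leo: 09:55-12:05, 15:35-17:55, 19:05-20:10.
Those are the intersection windows.

09:55-12:05, 15:35-17:55, 19:05-20:10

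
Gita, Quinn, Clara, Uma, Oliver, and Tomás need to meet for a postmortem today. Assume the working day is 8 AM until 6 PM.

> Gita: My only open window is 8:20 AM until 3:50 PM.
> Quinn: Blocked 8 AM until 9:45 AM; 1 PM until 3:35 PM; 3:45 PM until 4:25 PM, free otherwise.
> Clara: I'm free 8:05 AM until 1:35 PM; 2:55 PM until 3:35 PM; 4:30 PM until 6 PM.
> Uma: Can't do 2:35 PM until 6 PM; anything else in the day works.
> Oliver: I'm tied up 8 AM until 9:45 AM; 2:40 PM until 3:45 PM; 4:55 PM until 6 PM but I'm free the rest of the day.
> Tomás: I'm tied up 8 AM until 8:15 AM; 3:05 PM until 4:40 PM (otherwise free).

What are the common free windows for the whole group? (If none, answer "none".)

09:45-13:00

Gita free: 08:20-15:50.
Quinn free: 09:45-13:00, 15:35-15:45, 16:25-18:00 (invert busy blocks within the working day).
Clara free: 08:05-13:35, 14:55-15:35, 16:30-18:00.
Uma free: 08:00-14:35 (invert busy blocks within the working day).
Oliver free: 09:45-14:40, 15:45-16:55 (invert busy blocks within the working day).
Tomás free: 08:15-15:05, 16:40-18:00 (invert busy blocks within the working day).
Gita ∩ Quinn: 09:45-13:00, 15:35-15:45.
Gita ∩ Quinn ∩ Clara: 09:45-13:00.
Gita ∩ Quinn ∩ Clara ∩ Uma: 09:45-13:00.
Gita ∩ Quinn ∩ Clara ∩ Uma ∩ Oliver: 09:45-13:00.
Gita ∩ Quinn ∩ Clara ∩ Uma ∩ Oliver ∩ Tomás: 09:45-13:00.
So the common availability across everyone is 09:45-13:00.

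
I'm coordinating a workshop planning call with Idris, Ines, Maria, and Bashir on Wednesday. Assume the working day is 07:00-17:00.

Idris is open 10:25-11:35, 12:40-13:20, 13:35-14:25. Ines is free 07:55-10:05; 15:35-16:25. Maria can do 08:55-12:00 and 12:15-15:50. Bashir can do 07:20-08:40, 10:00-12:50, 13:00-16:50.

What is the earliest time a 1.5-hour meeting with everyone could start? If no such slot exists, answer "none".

none

Idris ∩ Ines: ∅.
Idris ∩ Ines ∩ Maria: ∅.
Idris ∩ Ines ∩ Maria ∩ Bashir: ∅.
There is no time when everyone is free.
No common window is at least 90 minutes long.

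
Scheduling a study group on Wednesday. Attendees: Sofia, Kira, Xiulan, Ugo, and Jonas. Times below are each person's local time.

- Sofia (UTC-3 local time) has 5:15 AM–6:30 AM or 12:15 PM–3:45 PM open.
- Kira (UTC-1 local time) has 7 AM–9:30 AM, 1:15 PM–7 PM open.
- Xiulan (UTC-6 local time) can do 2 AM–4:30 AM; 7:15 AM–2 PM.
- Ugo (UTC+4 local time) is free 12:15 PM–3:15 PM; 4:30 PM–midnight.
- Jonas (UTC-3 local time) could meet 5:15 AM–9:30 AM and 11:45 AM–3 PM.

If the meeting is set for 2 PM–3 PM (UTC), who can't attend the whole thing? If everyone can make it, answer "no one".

Jonas, Kira, Sofia

Sofia in UTC: 08:15-09:30, 15:15-18:45 (add 3h to convert from UTC-3).
Kira in UTC: 08:00-10:30, 14:15-20:00 (add 1h to convert from UTC-1).
Xiulan in UTC: 08:00-10:30, 13:15-20:00 (add 6h to convert from UTC-6).
Ugo in UTC: 08:15-11:15, 12:30-20:00 (subtract 4h to convert from UTC+4).
Jonas in UTC: 08:15-12:30, 14:45-18:00 (add 3h to convert from UTC-3).
Sofia: not fully free for 14:00-15:00. Kira: not fully free for 14:00-15:00. Xiulan: free for 14:00-15:00. Ugo: free for 14:00-15:00. Jonas: not fully free for 14:00-15:00.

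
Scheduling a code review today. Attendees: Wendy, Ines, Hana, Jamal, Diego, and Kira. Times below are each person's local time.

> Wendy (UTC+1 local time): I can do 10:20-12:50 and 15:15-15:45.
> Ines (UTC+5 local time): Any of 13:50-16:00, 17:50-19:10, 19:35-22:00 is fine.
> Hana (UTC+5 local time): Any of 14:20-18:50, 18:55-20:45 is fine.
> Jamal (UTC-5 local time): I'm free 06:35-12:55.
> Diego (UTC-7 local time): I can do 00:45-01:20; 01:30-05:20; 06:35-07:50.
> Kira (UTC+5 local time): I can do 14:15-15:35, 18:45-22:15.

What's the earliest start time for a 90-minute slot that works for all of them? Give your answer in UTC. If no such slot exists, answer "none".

none

Wendy in UTC: 09:20-11:50, 14:15-14:45 (subtract 1h to convert from UTC+1).
Ines in UTC: 08:50-11:00, 12:50-14:10, 14:35-17:00 (subtract 5h to convert from UTC+5).
Hana in UTC: 09:20-13:50, 13:55-15:45 (subtract 5h to convert from UTC+5).
Jamal in UTC: 11:35-17:55 (add 5h to convert from UTC-5).
Diego in UTC: 07:45-08:20, 08:30-12:20, 13:35-14:50 (add 7h to convert from UTC-7).
Kira in UTC: 09:15-10:35, 13:45-17:15 (subtract 5h to convert from UTC+5).
Wendy ∩ Ines: 09:20-11:00, 14:35-14:45.
Wendy ∩ Ines ∩ Hana: 09:20-11:00, 14:35-14:45.
Wendy ∩ Ines ∩ Hana ∩ Jamal: 14:35-14:45.
Wendy ∩ Ines ∩ Hana ∩ Jamal ∩ Diego: 14:35-14:45.
Wendy ∩ Ines ∩ Hana ∩ Jamal ∩ Diego ∩ Kira: 14:35-14:45.
So the common availability across everyone is 14:35-14:45.
No common window is at least 90 minutes long.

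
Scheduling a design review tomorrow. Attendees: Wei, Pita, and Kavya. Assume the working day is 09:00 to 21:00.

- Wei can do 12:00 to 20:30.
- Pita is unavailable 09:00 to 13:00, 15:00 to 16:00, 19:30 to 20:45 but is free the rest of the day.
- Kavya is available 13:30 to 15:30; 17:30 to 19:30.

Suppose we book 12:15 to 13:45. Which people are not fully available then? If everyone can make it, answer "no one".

Wei free: 12:00-20:30.
Pita free: 13:00-15:00, 16:00-19:30, 20:45-21:00 (invert busy blocks within the working day).
Kavya free: 13:30-15:30, 17:30-19:30.
Wei: free for 12:15-13:45. Pita: not fully free for 12:15-13:45. Kavya: not fully free for 12:15-13:45.

Kavya, Pita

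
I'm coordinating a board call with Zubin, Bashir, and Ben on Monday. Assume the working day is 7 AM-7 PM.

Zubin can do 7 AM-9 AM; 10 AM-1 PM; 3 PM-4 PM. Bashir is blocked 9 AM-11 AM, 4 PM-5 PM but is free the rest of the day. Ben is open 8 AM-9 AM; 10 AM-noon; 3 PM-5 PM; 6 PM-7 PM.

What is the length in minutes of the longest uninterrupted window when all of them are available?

Zubin free: 07:00-09:00, 10:00-13:00, 15:00-16:00.
Bashir free: 07:00-09:00, 11:00-16:00, 17:00-19:00 (invert busy blocks within the working day).
Ben free: 08:00-09:00, 10:00-12:00, 15:00-17:00, 18:00-19:00.
Zubin ∩ Bashir: 07:00-09:00, 11:00-13:00, 15:00-16:00.
Zubin ∩ Bashir ∩ Ben: 08:00-09:00, 11:00-12:00, 15:00-16:00.
The longest is 08:00-09:00 at 60 minutes.

60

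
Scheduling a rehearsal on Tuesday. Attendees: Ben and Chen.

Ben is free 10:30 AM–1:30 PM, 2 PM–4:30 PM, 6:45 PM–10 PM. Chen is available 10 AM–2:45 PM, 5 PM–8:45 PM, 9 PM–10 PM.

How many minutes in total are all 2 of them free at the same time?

405

Ben ∩ Chen: 10:30-13:30, 14:00-14:45, 18:45-20:45, 21:00-22:00.
So the common availability across everyone is 10:30-13:30, 14:00-14:45, 18:45-20:45, 21:00-22:00.
Summing the common windows: 180 + 45 + 120 + 60 = 405 minutes.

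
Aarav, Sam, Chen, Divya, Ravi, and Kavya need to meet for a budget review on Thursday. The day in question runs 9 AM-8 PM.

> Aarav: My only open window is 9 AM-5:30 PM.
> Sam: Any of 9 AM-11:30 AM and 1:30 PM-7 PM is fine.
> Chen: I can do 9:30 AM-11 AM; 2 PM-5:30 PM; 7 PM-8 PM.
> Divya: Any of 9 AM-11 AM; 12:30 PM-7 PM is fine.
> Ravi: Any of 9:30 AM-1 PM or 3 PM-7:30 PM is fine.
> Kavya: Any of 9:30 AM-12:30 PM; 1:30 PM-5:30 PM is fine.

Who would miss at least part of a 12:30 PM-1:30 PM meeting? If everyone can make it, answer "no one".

Aarav: free for 12:30-13:30. Sam: not fully free for 12:30-13:30. Chen: not fully free for 12:30-13:30. Divya: free for 12:30-13:30. Ravi: not fully free for 12:30-13:30. Kavya: not fully free for 12:30-13:30.

Chen, Kavya, Ravi, Sam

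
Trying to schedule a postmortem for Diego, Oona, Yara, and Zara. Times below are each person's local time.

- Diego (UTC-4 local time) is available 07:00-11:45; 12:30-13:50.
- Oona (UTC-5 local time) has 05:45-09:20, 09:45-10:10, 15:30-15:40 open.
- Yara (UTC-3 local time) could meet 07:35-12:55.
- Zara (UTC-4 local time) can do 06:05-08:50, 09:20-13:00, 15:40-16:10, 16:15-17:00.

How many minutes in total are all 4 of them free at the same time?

Diego in UTC: 11:00-15:45, 16:30-17:50 (add 4h to convert from UTC-4).
Oona in UTC: 10:45-14:20, 14:45-15:10, 20:30-20:40 (add 5h to convert from UTC-5).
Yara in UTC: 10:35-15:55 (add 3h to convert from UTC-3).
Zara in UTC: 10:05-12:50, 13:20-17:00, 19:40-20:10, 20:15-21:00 (add 4h to convert from UTC-4).
Diego ∩ Oona: 11:00-14:20, 14:45-15:10.
Diego ∩ Oona ∩ Yara: 11:00-14:20, 14:45-15:10.
Diego ∩ Oona ∩ Yara ∩ Zara: 11:00-12:50, 13:20-14:20, 14:45-15:10.
Summing the common windows: 110 + 60 + 25 = 195 minutes.

195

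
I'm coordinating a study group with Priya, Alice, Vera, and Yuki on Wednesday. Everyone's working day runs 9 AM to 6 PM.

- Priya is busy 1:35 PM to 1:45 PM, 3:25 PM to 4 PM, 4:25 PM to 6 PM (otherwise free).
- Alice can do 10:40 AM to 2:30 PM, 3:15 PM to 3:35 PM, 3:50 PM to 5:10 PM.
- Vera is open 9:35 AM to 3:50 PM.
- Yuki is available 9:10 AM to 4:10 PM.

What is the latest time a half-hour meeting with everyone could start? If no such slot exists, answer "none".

14:00

Priya free: 09:00-13:35, 13:45-15:25, 16:00-16:25 (invert busy blocks within the working day).
Alice free: 10:40-14:30, 15:15-15:35, 15:50-17:10.
Vera free: 09:35-15:50.
Yuki free: 09:10-16:10.
Priya ∩ Alice: 10:40-13:35, 13:45-14:30, 15:15-15:25, 16:00-16:25.
Priya ∩ Alice ∩ Vera: 10:40-13:35, 13:45-14:30, 15:15-15:25.
Priya ∩ Alice ∩ Vera ∩ Yuki: 10:40-13:35, 13:45-14:30, 15:15-15:25.
The last common window of at least 30 minutes is 13:45-14:30; a 30-minute meeting can start as late as 14:00 and still end by 14:30.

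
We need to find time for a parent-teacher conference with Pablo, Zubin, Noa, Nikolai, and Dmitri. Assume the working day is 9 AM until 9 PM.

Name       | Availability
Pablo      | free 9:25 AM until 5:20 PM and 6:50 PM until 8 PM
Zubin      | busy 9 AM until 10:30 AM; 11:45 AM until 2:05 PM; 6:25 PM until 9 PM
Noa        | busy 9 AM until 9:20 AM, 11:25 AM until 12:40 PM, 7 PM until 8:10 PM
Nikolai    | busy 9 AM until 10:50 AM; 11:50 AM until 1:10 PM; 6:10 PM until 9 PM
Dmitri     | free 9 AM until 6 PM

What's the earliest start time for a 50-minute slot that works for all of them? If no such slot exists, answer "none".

14:05

Pablo free: 09:25-17:20, 18:50-20:00.
Zubin free: 10:30-11:45, 14:05-18:25 (invert busy blocks within the working day).
Noa free: 09:20-11:25, 12:40-19:00, 20:10-21:00 (invert busy blocks within the working day).
Nikolai free: 10:50-11:50, 13:10-18:10 (invert busy blocks within the working day).
Dmitri free: 09:00-18:00.
Pablo ∩ Zubin: 10:30-11:45, 14:05-17:20.
Pablo ∩ Zubin ∩ Noa: 10:30-11:25, 14:05-17:20.
Pablo ∩ Zubin ∩ Noa ∩ Nikolai: 10:50-11:25, 14:05-17:20.
Pablo ∩ Zubin ∩ Noa ∩ Nikolai ∩ Dmitri: 10:50-11:25, 14:05-17:20.
The first common window of at least 50 minutes is 14:05-17:20, so the earliest start is 14:05.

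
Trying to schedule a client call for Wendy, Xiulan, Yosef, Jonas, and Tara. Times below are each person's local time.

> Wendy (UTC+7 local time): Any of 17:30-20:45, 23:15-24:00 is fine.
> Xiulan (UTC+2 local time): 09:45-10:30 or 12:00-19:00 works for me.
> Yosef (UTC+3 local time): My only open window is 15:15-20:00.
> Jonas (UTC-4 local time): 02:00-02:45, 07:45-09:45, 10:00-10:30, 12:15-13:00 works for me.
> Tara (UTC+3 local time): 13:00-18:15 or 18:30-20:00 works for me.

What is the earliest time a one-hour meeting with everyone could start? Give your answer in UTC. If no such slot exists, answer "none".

12:15

Wendy in UTC: 10:30-13:45, 16:15-17:00 (subtract 7h to convert from UTC+7).
Xiulan in UTC: 07:45-08:30, 10:00-17:00 (subtract 2h to convert from UTC+2).
Yosef in UTC: 12:15-17:00 (subtract 3h to convert from UTC+3).
Jonas in UTC: 06:00-06:45, 11:45-13:45, 14:00-14:30, 16:15-17:00 (add 4h to convert from UTC-4).
Tara in UTC: 10:00-15:15, 15:30-17:00 (subtract 3h to convert from UTC+3).
Wendy ∩ Xiulan: 10:30-13:45, 16:15-17:00.
Wendy ∩ Xiulan ∩ Yosef: 12:15-13:45, 16:15-17:00.
Wendy ∩ Xiulan ∩ Yosef ∩ Jonas: 12:15-13:45, 16:15-17:00.
Wendy ∩ Xiulan ∩ Yosef ∩ Jonas ∩ Tara: 12:15-13:45, 16:15-17:00.
The first common window of at least 60 minutes is 12:15-13:45, so the earliest start is 12:15.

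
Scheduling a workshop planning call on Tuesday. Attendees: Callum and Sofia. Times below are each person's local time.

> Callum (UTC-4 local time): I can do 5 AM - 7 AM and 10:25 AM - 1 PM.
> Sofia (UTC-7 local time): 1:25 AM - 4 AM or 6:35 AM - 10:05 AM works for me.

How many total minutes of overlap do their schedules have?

275

Callum in UTC: 09:00-11:00, 14:25-17:00 (add 4h to convert from UTC-4).
Sofia in UTC: 08:25-11:00, 13:35-17:05 (add 7h to convert from UTC-7).
Callum ∩ Sofia: 09:00-11:00, 14:25-17:00.
Summing the common windows: 120 + 155 = 275 minutes.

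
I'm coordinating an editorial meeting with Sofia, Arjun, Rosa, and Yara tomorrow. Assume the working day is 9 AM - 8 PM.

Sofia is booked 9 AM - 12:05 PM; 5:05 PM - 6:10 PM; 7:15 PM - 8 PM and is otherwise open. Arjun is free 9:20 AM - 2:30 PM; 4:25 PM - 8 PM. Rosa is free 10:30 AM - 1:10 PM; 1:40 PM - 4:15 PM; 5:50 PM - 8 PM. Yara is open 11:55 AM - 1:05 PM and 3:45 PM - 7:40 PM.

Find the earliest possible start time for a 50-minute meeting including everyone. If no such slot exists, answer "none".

Sofia free: 12:05-17:05, 18:10-19:15 (invert busy blocks within the working day).
Arjun free: 09:20-14:30, 16:25-20:00.
Rosa free: 10:30-13:10, 13:40-16:15, 17:50-20:00.
Yara free: 11:55-13:05, 15:45-19:40.
Sofia ∩ Arjun: 12:05-14:30, 16:25-17:05, 18:10-19:15.
Sofia ∩ Arjun ∩ Rosa: 12:05-13:10, 13:40-14:30, 18:10-19:15.
Sofia ∩ Arjun ∩ Rosa ∩ Yara: 12:05-13:05, 18:10-19:15.
The first common window of at least 50 minutes is 12:05-13:05, so the earliest start is 12:05.

12:05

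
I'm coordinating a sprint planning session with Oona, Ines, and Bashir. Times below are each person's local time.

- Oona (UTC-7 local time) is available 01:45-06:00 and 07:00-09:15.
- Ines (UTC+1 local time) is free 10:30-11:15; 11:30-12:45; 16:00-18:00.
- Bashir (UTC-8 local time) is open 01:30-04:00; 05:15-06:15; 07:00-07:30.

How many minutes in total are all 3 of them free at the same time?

Oona in UTC: 08:45-13:00, 14:00-16:15 (add 7h to convert from UTC-7).
Ines in UTC: 09:30-10:15, 10:30-11:45, 15:00-17:00 (subtract 1h to convert from UTC+1).
Bashir in UTC: 09:30-12:00, 13:15-14:15, 15:00-15:30 (add 8h to convert from UTC-8).
Oona ∩ Ines: 09:30-10:15, 10:30-11:45, 15:00-16:15.
Oona ∩ Ines ∩ Bashir: 09:30-10:15, 10:30-11:45, 15:00-15:30.
Summing the common windows: 45 + 75 + 30 = 150 minutes.

150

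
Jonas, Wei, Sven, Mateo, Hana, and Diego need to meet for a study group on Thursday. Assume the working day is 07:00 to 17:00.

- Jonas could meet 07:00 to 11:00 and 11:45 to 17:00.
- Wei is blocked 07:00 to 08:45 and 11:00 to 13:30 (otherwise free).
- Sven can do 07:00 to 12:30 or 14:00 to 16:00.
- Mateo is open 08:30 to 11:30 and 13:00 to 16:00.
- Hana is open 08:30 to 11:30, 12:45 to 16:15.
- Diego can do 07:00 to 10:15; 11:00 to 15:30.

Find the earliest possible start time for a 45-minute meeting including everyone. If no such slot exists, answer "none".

08:45

Jonas free: 07:00-11:00, 11:45-17:00.
Wei free: 08:45-11:00, 13:30-17:00 (invert busy blocks within the working day).
Sven free: 07:00-12:30, 14:00-16:00.
Mateo free: 08:30-11:30, 13:00-16:00.
Hana free: 08:30-11:30, 12:45-16:15.
Diego free: 07:00-10:15, 11:00-15:30.
Jonas ∩ Wei: 08:45-11:00, 13:30-17:00.
Jonas ∩ Wei ∩ Sven: 08:45-11:00, 14:00-16:00.
Jonas ∩ Wei ∩ Sven ∩ Mateo: 08:45-11:00, 14:00-16:00.
Jonas ∩ Wei ∩ Sven ∩ Mateo ∩ Hana: 08:45-11:00, 14:00-16:00.
Jonas ∩ Wei ∩ Sven ∩ Mateo ∩ Hana ∩ Diego: 08:45-10:15, 14:00-15:30.
The first common window of at least 45 minutes is 08:45-10:15, so the earliest start is 08:45.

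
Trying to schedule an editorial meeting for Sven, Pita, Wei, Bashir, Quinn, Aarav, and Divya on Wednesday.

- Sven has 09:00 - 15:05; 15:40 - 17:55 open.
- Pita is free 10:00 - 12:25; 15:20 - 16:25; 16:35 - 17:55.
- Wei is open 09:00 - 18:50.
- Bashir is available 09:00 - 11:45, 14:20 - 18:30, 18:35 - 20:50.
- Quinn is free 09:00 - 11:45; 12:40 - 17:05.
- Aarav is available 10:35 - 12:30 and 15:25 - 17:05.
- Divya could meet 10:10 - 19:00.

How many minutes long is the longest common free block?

Sven ∩ Pita: 10:00-12:25, 15:40-16:25, 16:35-17:55.
Sven ∩ Pita ∩ Wei: 10:00-12:25, 15:40-16:25, 16:35-17:55.
Sven ∩ Pita ∩ Wei ∩ Bashir: 10:00-11:45, 15:40-16:25, 16:35-17:55.
Sven ∩ Pita ∩ Wei ∩ Bashir ∩ Quinn: 10:00-11:45, 15:40-16:25, 16:35-17:05.
Sven ∩ Pita ∩ Wei ∩ Bashir ∩ Quinn ∩ Aarav: 10:35-11:45, 15:40-16:25, 16:35-17:05.
Sven ∩ Pita ∩ Wei ∩ Bashir ∩ Quinn ∩ Aarav ∩ Divya: 10:35-11:45, 15:40-16:25, 16:35-17:05.
So the common availability across everyone is 10:35-11:45, 15:40-16:25, 16:35-17:05.
The longest is 10:35-11:45 at 70 minutes.

70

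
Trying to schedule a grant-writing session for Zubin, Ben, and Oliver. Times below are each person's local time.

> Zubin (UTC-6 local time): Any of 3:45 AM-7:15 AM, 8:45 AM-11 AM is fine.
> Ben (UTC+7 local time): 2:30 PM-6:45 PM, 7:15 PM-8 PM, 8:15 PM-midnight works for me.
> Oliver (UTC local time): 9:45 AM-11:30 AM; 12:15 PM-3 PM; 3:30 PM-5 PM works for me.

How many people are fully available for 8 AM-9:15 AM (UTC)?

Zubin in UTC: 09:45-13:15, 14:45-17:00 (add 6h to convert from UTC-6).
Ben in UTC: 07:30-11:45, 12:15-13:00, 13:15-17:00 (subtract 7h to convert from UTC+7).
Oliver in UTC: 09:45-11:30, 12:15-15:00, 15:30-17:00.
Ben can make the full 08:00-09:15 slot — that's 1.

1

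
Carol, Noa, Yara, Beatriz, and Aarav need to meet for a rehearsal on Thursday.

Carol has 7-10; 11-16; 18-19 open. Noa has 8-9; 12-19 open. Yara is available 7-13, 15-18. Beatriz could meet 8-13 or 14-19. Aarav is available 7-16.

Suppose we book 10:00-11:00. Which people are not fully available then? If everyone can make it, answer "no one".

Carol, Noa

Carol: not fully free for 10:00-11:00. Noa: not fully free for 10:00-11:00. Yara: free for 10:00-11:00. Beatriz: free for 10:00-11:00. Aarav: free for 10:00-11:00.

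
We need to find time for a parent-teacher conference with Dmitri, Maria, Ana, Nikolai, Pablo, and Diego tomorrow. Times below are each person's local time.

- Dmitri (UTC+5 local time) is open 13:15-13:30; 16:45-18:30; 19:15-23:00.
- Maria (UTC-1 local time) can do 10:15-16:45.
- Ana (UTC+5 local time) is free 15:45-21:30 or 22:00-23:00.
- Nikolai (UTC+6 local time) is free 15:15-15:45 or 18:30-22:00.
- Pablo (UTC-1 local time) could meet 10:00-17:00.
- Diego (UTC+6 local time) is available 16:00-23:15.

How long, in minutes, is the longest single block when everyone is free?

105

Dmitri in UTC: 08:15-08:30, 11:45-13:30, 14:15-18:00 (subtract 5h to convert from UTC+5).
Maria in UTC: 11:15-17:45 (add 1h to convert from UTC-1).
Ana in UTC: 10:45-16:30, 17:00-18:00 (subtract 5h to convert from UTC+5).
Nikolai in UTC: 09:15-09:45, 12:30-16:00 (subtract 6h to convert from UTC+6).
Pablo in UTC: 11:00-18:00 (add 1h to convert from UTC-1).
Diego in UTC: 10:00-17:15 (subtract 6h to convert from UTC+6).
Dmitri ∩ Maria: 11:45-13:30, 14:15-17:45.
Dmitri ∩ Maria ∩ Ana: 11:45-13:30, 14:15-16:30, 17:00-17:45.
Dmitri ∩ Maria ∩ Ana ∩ Nikolai: 12:30-13:30, 14:15-16:00.
Dmitri ∩ Maria ∩ Ana ∩ Nikolai ∩ Pablo: 12:30-13:30, 14:15-16:00.
Dmitri ∩ Maria ∩ Ana ∩ Nikolai ∩ Pablo ∩ Diego: 12:30-13:30, 14:15-16:00.
The longest is 14:15-16:00 at 105 minutes.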